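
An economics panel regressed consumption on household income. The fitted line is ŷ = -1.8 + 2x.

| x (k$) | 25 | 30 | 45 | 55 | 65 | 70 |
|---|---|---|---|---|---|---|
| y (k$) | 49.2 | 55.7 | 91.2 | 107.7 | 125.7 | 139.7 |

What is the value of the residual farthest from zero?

x=25: ŷ = -1.8 + 2·25 = 48.2; r = 49.2 − 48.2 = 1
x=30: ŷ = -1.8 + 2·30 = 58.2; r = 55.7 − 58.2 = -2.5
x=45: ŷ = -1.8 + 2·45 = 88.2; r = 91.2 − 88.2 = 3
x=55: ŷ = -1.8 + 2·55 = 108.2; r = 107.7 − 108.2 = -0.5
x=65: ŷ = -1.8 + 2·65 = 128.2; r = 125.7 − 128.2 = -2.5
x=70: ŷ = -1.8 + 2·70 = 138.2; r = 139.7 − 138.2 = 1.5
Largest |r| is 3 at x = 45, residual 3.

r = 3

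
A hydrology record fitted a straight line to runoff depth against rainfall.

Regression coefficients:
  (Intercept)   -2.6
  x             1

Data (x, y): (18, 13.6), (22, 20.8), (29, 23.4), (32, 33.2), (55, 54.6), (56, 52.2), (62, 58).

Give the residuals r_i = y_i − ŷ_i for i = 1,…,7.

x=18: ŷ = -2.6 + 18 = 15.4; r = 13.6 − 15.4 = -1.8
x=22: ŷ = -2.6 + 22 = 19.4; r = 20.8 − 19.4 = 1.4
x=29: ŷ = -2.6 + 29 = 26.4; r = 23.4 − 26.4 = -3
x=32: ŷ = -2.6 + 32 = 29.4; r = 33.2 − 29.4 = 3.8
x=55: ŷ = -2.6 + 55 = 52.4; r = 54.6 − 52.4 = 2.2
x=56: ŷ = -2.6 + 56 = 53.4; r = 52.2 − 53.4 = -1.2
x=62: ŷ = -2.6 + 62 = 59.4; r = 58 − 59.4 = -1.4

-1.8, 1.4, -3, 3.8, 2.2, -1.2, -1.4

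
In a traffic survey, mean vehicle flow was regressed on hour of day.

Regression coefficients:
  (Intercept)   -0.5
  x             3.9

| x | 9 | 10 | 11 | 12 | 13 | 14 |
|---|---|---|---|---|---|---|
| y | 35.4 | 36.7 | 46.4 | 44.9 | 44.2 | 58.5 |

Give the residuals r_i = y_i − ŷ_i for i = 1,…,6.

x=9: ŷ = -0.5 + 3.9·9 = 34.6; r = 35.4 − 34.6 = 0.8
x=10: ŷ = -0.5 + 3.9·10 = 38.5; r = 36.7 − 38.5 = -1.8
x=11: ŷ = -0.5 + 3.9·11 = 42.4; r = 46.4 − 42.4 = 4
x=12: ŷ = -0.5 + 3.9·12 = 46.3; r = 44.9 − 46.3 = -1.4
x=13: ŷ = -0.5 + 3.9·13 = 50.2; r = 44.2 − 50.2 = -6
x=14: ŷ = -0.5 + 3.9·14 = 54.1; r = 58.5 − 54.1 = 4.4

0.8, -1.8, 4, -1.4, -6, 4.4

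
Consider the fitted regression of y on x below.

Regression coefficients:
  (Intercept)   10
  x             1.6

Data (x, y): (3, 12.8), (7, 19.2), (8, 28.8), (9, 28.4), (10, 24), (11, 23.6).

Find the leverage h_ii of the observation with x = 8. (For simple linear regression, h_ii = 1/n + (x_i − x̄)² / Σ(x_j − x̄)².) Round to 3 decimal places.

h = 0.167

x̄ = (3 + 7 + 8 + 9 + 10 + 11)/6 = 8
Σ(x − x̄)² = 25 + 1 + 0 + 1 + 4 + 9 = 40
h = 1/6 + (0)²/40 = 0.166667 + 0 = 0.167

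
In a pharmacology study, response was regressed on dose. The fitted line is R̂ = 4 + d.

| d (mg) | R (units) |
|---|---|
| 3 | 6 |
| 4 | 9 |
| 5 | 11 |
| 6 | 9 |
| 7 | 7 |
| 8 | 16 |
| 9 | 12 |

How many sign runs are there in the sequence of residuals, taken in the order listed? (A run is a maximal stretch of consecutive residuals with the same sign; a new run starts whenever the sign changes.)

5 runs

d=3: R̂ = 4 + 3 = 7; e = 6 − 7 = -1
d=4: R̂ = 4 + 4 = 8; e = 9 − 8 = 1
d=5: R̂ = 4 + 5 = 9; e = 11 − 9 = 2
d=6: R̂ = 4 + 6 = 10; e = 9 − 10 = -1
d=7: R̂ = 4 + 7 = 11; e = 7 − 11 = -4
d=8: R̂ = 4 + 8 = 12; e = 16 − 12 = 4
d=9: R̂ = 4 + 9 = 13; e = 12 − 13 = -1
Signs: − + + − − + −
Runs: −×1, +×2, −×2, +×1, −×1 → 5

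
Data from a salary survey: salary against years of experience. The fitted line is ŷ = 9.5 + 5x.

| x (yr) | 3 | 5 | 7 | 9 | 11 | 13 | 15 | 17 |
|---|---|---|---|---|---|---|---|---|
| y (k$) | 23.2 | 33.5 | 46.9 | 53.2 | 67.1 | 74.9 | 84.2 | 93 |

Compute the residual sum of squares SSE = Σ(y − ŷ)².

SSE = 19.4

x=3: ŷ = 9.5 + 5·3 = 24.5; e = 23.2 − 24.5 = -1.3
x=5: ŷ = 9.5 + 5·5 = 34.5; e = 33.5 − 34.5 = -1
x=7: ŷ = 9.5 + 5·7 = 44.5; e = 46.9 − 44.5 = 2.4
x=9: ŷ = 9.5 + 5·9 = 54.5; e = 53.2 − 54.5 = -1.3
x=11: ŷ = 9.5 + 5·11 = 64.5; e = 67.1 − 64.5 = 2.6
x=13: ŷ = 9.5 + 5·13 = 74.5; e = 74.9 − 74.5 = 0.4
x=15: ŷ = 9.5 + 5·15 = 84.5; e = 84.2 − 84.5 = -0.3
x=17: ŷ = 9.5 + 5·17 = 94.5; e = 93 − 94.5 = -1.5
SSE = 1.69 + 1 + 5.76 + 1.69 + 6.76 + 0.16 + 0.09 + 2.25 = 19.4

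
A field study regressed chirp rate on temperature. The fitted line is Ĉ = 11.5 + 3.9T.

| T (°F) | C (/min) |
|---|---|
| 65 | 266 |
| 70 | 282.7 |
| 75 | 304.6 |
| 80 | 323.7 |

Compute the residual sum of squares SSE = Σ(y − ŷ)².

T=65: Ĉ = 11.5 + 3.9·65 = 265; e = 266 − 265 = 1
T=70: Ĉ = 11.5 + 3.9·70 = 284.5; e = 282.7 − 284.5 = -1.8
T=75: Ĉ = 11.5 + 3.9·75 = 304; e = 304.6 − 304 = 0.6
T=80: Ĉ = 11.5 + 3.9·80 = 323.5; e = 323.7 − 323.5 = 0.2
SSE = 1 + 3.24 + 0.36 + 0.04 = 4.64

SSE = 4.64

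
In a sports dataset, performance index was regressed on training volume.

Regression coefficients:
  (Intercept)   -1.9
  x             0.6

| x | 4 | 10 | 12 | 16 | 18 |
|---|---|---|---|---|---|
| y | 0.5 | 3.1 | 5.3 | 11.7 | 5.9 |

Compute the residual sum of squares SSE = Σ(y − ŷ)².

x=4: ŷ = -1.9 + 0.6·4 = 0.5; r = 0.5 − 0.5 = 0
x=10: ŷ = -1.9 + 0.6·10 = 4.1; r = 3.1 − 4.1 = -1
x=12: ŷ = -1.9 + 0.6·12 = 5.3; r = 5.3 − 5.3 = 0
x=16: ŷ = -1.9 + 0.6·16 = 7.7; r = 11.7 − 7.7 = 4
x=18: ŷ = -1.9 + 0.6·18 = 8.9; r = 5.9 − 8.9 = -3
SSE = 0 + 1 + 0 + 16 + 9 = 26

SSE = 26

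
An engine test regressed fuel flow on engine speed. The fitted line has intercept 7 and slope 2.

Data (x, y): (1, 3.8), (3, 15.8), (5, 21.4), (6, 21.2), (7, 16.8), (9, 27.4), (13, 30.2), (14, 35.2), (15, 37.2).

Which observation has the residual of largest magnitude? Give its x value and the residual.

x=1: ŷ = 7 + 2·1 = 9; r = 3.8 − 9 = -5.2
x=3: ŷ = 7 + 2·3 = 13; r = 15.8 − 13 = 2.8
x=5: ŷ = 7 + 2·5 = 17; r = 21.4 − 17 = 4.4
x=6: ŷ = 7 + 2·6 = 19; r = 21.2 − 19 = 2.2
x=7: ŷ = 7 + 2·7 = 21; r = 16.8 − 21 = -4.2
x=9: ŷ = 7 + 2·9 = 25; r = 27.4 − 25 = 2.4
x=13: ŷ = 7 + 2·13 = 33; r = 30.2 − 33 = -2.8
x=14: ŷ = 7 + 2·14 = 35; r = 35.2 − 35 = 0.2
x=15: ŷ = 7 + 2·15 = 37; r = 37.2 − 37 = 0.2
Largest |r| is 5.2 at x = 1, residual -5.2.

x = 1, r = -5.2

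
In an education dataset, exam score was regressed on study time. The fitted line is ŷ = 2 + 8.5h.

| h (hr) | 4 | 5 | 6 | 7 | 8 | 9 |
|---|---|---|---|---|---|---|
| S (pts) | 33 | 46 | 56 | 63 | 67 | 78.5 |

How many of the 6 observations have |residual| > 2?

h=4: ŷ = 2 + 8.5·4 = 36; r = 33 − 36 = -3
h=5: ŷ = 2 + 8.5·5 = 44.5; r = 46 − 44.5 = 1.5
h=6: ŷ = 2 + 8.5·6 = 53; r = 56 − 53 = 3
h=7: ŷ = 2 + 8.5·7 = 61.5; r = 63 − 61.5 = 1.5
h=8: ŷ = 2 + 8.5·8 = 70; r = 67 − 70 = -3
h=9: ŷ = 2 + 8.5·9 = 78.5; r = 78.5 − 78.5 = 0
|r| > 2: h=4 (|r|=3), h=6 (|r|=3), h=8 (|r|=3) → 3

3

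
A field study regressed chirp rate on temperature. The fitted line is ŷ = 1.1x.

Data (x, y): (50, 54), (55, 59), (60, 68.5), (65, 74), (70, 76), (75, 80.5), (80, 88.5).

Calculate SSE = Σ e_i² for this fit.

x=50: ŷ = 1.1·50 = 55; e = 54 − 55 = -1
x=55: ŷ = 1.1·55 = 60.5; e = 59 − 60.5 = -1.5
x=60: ŷ = 1.1·60 = 66; e = 68.5 − 66 = 2.5
x=65: ŷ = 1.1·65 = 71.5; e = 74 − 71.5 = 2.5
x=70: ŷ = 1.1·70 = 77; e = 76 − 77 = -1
x=75: ŷ = 1.1·75 = 82.5; e = 80.5 − 82.5 = -2
x=80: ŷ = 1.1·80 = 88; e = 88.5 − 88 = 0.5
SSE = 1 + 2.25 + 6.25 + 6.25 + 1 + 4 + 0.25 = 21

SSE = 21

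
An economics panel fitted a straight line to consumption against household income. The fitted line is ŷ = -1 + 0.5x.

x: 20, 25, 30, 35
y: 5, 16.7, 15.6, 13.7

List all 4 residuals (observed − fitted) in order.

-4, 5.2, 1.6, -2.8

x=20: ŷ = -1 + 0.5·20 = 9; e = 5 − 9 = -4
x=25: ŷ = -1 + 0.5·25 = 11.5; e = 16.7 − 11.5 = 5.2
x=30: ŷ = -1 + 0.5·30 = 14; e = 15.6 − 14 = 1.6
x=35: ŷ = -1 + 0.5·35 = 16.5; e = 13.7 − 16.5 = -2.8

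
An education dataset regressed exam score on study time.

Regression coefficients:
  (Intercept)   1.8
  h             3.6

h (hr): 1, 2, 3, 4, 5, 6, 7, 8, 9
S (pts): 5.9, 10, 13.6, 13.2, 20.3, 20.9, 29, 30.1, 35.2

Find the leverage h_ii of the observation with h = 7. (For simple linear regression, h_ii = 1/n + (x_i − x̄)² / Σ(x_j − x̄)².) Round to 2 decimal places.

h̄ = (1 + 2 + 3 + 4 + 5 + 6 + 7 + 8 + 9)/9 = 5
Σ(h − h̄)² = 16 + 9 + 4 + 1 + 0 + 1 + 4 + 9 + 16 = 60
h = 1/9 + (2)²/60 = 0.111111 + 0.0666667 = 0.18

h = 0.18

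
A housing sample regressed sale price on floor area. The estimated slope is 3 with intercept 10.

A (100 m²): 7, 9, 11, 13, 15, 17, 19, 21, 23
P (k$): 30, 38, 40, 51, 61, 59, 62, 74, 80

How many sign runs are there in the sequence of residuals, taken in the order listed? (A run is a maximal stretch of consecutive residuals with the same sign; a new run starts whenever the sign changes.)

6 runs

A=7: P̂ = 10 + 3·7 = 31; r = 30 − 31 = -1
A=9: P̂ = 10 + 3·9 = 37; r = 38 − 37 = 1
A=11: P̂ = 10 + 3·11 = 43; r = 40 − 43 = -3
A=13: P̂ = 10 + 3·13 = 49; r = 51 − 49 = 2
A=15: P̂ = 10 + 3·15 = 55; r = 61 − 55 = 6
A=17: P̂ = 10 + 3·17 = 61; r = 59 − 61 = -2
A=19: P̂ = 10 + 3·19 = 67; r = 62 − 67 = -5
A=21: P̂ = 10 + 3·21 = 73; r = 74 − 73 = 1
A=23: P̂ = 10 + 3·23 = 79; r = 80 − 79 = 1
Signs: − + − + + − − + +
Runs: −×1, +×1, −×1, +×2, −×2, +×2 → 6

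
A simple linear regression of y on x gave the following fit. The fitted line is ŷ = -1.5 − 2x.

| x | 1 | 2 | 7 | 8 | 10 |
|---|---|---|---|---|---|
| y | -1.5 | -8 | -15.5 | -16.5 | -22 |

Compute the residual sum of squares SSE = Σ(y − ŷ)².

x=1: ŷ = -1.5 − 2·1 = -3.5; e = -1.5 − (-3.5) = 2
x=2: ŷ = -1.5 − 2·2 = -5.5; e = -8 − (-5.5) = -2.5
x=7: ŷ = -1.5 − 2·7 = -15.5; e = -15.5 − (-15.5) = 0
x=8: ŷ = -1.5 − 2·8 = -17.5; e = -16.5 − (-17.5) = 1
x=10: ŷ = -1.5 − 2·10 = -21.5; e = -22 − (-21.5) = -0.5
SSE = 4 + 6.25 + 0 + 1 + 0.25 = 11.5

SSE = 11.5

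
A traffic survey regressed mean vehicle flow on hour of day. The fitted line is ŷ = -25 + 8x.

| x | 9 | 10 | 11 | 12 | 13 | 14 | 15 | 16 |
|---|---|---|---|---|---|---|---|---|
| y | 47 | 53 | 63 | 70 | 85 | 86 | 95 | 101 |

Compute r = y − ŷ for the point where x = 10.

ŷ = -25 + 8·10 = 55
r = 53 − 55 = -2

r = -2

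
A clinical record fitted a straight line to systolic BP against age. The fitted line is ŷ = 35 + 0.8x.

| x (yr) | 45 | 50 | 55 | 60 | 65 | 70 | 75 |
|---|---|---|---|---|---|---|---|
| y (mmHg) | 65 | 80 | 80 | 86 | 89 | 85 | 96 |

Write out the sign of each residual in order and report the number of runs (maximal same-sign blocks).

4 runs

x=45: ŷ = 35 + 0.8·45 = 71; e = 65 − 71 = -6
x=50: ŷ = 35 + 0.8·50 = 75; e = 80 − 75 = 5
x=55: ŷ = 35 + 0.8·55 = 79; e = 80 − 79 = 1
x=60: ŷ = 35 + 0.8·60 = 83; e = 86 − 83 = 3
x=65: ŷ = 35 + 0.8·65 = 87; e = 89 − 87 = 2
x=70: ŷ = 35 + 0.8·70 = 91; e = 85 − 91 = -6
x=75: ŷ = 35 + 0.8·75 = 95; e = 96 − 95 = 1
Signs: − + + + + − +
Runs: −×1, +×4, −×1, +×1 → 4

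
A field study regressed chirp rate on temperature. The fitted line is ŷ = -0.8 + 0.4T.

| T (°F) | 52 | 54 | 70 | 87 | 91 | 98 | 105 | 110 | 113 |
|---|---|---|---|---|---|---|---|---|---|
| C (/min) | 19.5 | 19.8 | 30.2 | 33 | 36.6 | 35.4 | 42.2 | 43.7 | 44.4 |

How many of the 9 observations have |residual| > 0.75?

T=52: ŷ = -0.8 + 0.4·52 = 20; e = 19.5 − 20 = -0.5
T=54: ŷ = -0.8 + 0.4·54 = 20.8; e = 19.8 − 20.8 = -1
T=70: ŷ = -0.8 + 0.4·70 = 27.2; e = 30.2 − 27.2 = 3
T=87: ŷ = -0.8 + 0.4·87 = 34; e = 33 − 34 = -1
T=91: ŷ = -0.8 + 0.4·91 = 35.6; e = 36.6 − 35.6 = 1
T=98: ŷ = -0.8 + 0.4·98 = 38.4; e = 35.4 − 38.4 = -3
T=105: ŷ = -0.8 + 0.4·105 = 41.2; e = 42.2 − 41.2 = 1
T=110: ŷ = -0.8 + 0.4·110 = 43.2; e = 43.7 − 43.2 = 0.5
T=113: ŷ = -0.8 + 0.4·113 = 44.4; e = 44.4 − 44.4 = 0
|e| > 0.75: T=54 (|e|=1), T=70 (|e|=3), T=87 (|e|=1), T=91 (|e|=1), T=98 (|e|=3), T=105 (|e|=1) → 6

6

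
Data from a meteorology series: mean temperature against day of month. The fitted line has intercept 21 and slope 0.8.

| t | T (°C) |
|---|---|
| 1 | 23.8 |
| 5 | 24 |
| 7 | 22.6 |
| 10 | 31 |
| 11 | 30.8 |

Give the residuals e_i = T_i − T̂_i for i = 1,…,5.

2, -1, -4, 2, 1

t=1: T̂ = 21 + 0.8·1 = 21.8; e = 23.8 − 21.8 = 2
t=5: T̂ = 21 + 0.8·5 = 25; e = 24 − 25 = -1
t=7: T̂ = 21 + 0.8·7 = 26.6; e = 22.6 − 26.6 = -4
t=10: T̂ = 21 + 0.8·10 = 29; e = 31 − 29 = 2
t=11: T̂ = 21 + 0.8·11 = 29.8; e = 30.8 − 29.8 = 1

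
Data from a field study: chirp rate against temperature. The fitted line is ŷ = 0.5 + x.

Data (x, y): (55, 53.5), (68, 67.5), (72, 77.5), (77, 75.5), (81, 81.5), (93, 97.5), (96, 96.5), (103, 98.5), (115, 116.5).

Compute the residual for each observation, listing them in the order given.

-2, -1, 5, -2, 0, 4, 0, -5, 1

x=55: ŷ = 0.5 + 55 = 55.5; r = 53.5 − 55.5 = -2
x=68: ŷ = 0.5 + 68 = 68.5; r = 67.5 − 68.5 = -1
x=72: ŷ = 0.5 + 72 = 72.5; r = 77.5 − 72.5 = 5
x=77: ŷ = 0.5 + 77 = 77.5; r = 75.5 − 77.5 = -2
x=81: ŷ = 0.5 + 81 = 81.5; r = 81.5 − 81.5 = 0
x=93: ŷ = 0.5 + 93 = 93.5; r = 97.5 − 93.5 = 4
x=96: ŷ = 0.5 + 96 = 96.5; r = 96.5 − 96.5 = 0
x=103: ŷ = 0.5 + 103 = 103.5; r = 98.5 − 103.5 = -5
x=115: ŷ = 0.5 + 115 = 115.5; r = 116.5 − 115.5 = 1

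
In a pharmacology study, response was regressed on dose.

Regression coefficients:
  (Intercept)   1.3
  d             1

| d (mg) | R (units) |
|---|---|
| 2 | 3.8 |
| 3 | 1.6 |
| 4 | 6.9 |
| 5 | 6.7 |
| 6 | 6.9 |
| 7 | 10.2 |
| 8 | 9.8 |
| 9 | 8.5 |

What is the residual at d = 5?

ŷ = 1.3 + 5 = 6.3
e = 6.7 − 6.3 = 0.4

e = 0.4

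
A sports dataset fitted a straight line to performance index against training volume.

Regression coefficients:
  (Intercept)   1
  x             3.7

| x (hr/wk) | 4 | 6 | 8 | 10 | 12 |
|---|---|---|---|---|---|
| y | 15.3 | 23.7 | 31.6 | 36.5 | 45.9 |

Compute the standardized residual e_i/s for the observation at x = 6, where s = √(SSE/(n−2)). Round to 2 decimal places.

x=4: ŷ = 1 + 3.7·4 = 15.8; e = 15.3 − 15.8 = -0.5
x=6: ŷ = 1 + 3.7·6 = 23.2; e = 23.7 − 23.2 = 0.5
x=8: ŷ = 1 + 3.7·8 = 30.6; e = 31.6 − 30.6 = 1
x=10: ŷ = 1 + 3.7·10 = 38; e = 36.5 − 38 = -1.5
x=12: ŷ = 1 + 3.7·12 = 45.4; e = 45.9 − 45.4 = 0.5
SSE = 0.25 + 0.25 + 1 + 2.25 + 0.25 = 4
s = √(4/3) = 1.1547
e/s = 0.5 / 1.1547 = 0.43

0.43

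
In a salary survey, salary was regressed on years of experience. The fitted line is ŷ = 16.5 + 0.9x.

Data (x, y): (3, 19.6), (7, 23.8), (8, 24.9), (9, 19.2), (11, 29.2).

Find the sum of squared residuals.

SSE = 39.6

x=3: ŷ = 16.5 + 0.9·3 = 19.2; r = 19.6 − 19.2 = 0.4
x=7: ŷ = 16.5 + 0.9·7 = 22.8; r = 23.8 − 22.8 = 1
x=8: ŷ = 16.5 + 0.9·8 = 23.7; r = 24.9 − 23.7 = 1.2
x=9: ŷ = 16.5 + 0.9·9 = 24.6; r = 19.2 − 24.6 = -5.4
x=11: ŷ = 16.5 + 0.9·11 = 26.4; r = 29.2 − 26.4 = 2.8
SSE = 0.16 + 1 + 1.44 + 29.16 + 7.84 = 39.6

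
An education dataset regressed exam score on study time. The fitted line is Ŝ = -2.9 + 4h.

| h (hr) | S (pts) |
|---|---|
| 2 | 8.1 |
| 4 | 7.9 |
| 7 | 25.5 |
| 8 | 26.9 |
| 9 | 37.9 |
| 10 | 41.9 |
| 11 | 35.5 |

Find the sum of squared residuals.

SSE = 118.48

h=2: Ŝ = -2.9 + 4·2 = 5.1; e = 8.1 − 5.1 = 3
h=4: Ŝ = -2.9 + 4·4 = 13.1; e = 7.9 − 13.1 = -5.2
h=7: Ŝ = -2.9 + 4·7 = 25.1; e = 25.5 − 25.1 = 0.4
h=8: Ŝ = -2.9 + 4·8 = 29.1; e = 26.9 − 29.1 = -2.2
h=9: Ŝ = -2.9 + 4·9 = 33.1; e = 37.9 − 33.1 = 4.8
h=10: Ŝ = -2.9 + 4·10 = 37.1; e = 41.9 − 37.1 = 4.8
h=11: Ŝ = -2.9 + 4·11 = 41.1; e = 35.5 − 41.1 = -5.6
SSE = 9 + 27.04 + 0.16 + 4.84 + 23.04 + 23.04 + 31.36 = 118.48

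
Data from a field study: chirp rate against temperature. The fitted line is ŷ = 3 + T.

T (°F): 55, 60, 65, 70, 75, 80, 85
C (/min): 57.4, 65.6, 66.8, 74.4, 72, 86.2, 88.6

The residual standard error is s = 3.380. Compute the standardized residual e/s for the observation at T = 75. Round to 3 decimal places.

-1.775

ŷ = 3 + 75 = 78
e = 72 − 78 = -6
e/s = -6 / 3.380 = -1.775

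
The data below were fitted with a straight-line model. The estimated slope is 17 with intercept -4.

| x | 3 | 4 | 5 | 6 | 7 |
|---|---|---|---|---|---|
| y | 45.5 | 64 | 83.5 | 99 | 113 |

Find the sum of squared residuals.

x=3: ŷ = -4 + 17·3 = 47; r = 45.5 − 47 = -1.5
x=4: ŷ = -4 + 17·4 = 64; r = 64 − 64 = 0
x=5: ŷ = -4 + 17·5 = 81; r = 83.5 − 81 = 2.5
x=6: ŷ = -4 + 17·6 = 98; r = 99 − 98 = 1
x=7: ŷ = -4 + 17·7 = 115; r = 113 − 115 = -2
SSE = 2.25 + 0 + 6.25 + 1 + 4 = 13.5

SSE = 13.5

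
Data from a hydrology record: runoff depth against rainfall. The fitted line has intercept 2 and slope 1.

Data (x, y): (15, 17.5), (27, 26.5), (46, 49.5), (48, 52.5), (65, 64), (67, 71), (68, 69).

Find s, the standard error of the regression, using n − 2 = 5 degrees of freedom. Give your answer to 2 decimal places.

x=15: ŷ = 2 + 15 = 17; e = 17.5 − 17 = 0.5
x=27: ŷ = 2 + 27 = 29; e = 26.5 − 29 = -2.5
x=46: ŷ = 2 + 46 = 48; e = 49.5 − 48 = 1.5
x=48: ŷ = 2 + 48 = 50; e = 52.5 − 50 = 2.5
x=65: ŷ = 2 + 65 = 67; e = 64 − 67 = -3
x=67: ŷ = 2 + 67 = 69; e = 71 − 69 = 2
x=68: ŷ = 2 + 68 = 70; e = 69 − 70 = -1
SSE = 0.25 + 6.25 + 2.25 + 6.25 + 9 + 4 + 1 = 29
s = √(29/5) = √5.8 ≈ 2.41

s = 2.41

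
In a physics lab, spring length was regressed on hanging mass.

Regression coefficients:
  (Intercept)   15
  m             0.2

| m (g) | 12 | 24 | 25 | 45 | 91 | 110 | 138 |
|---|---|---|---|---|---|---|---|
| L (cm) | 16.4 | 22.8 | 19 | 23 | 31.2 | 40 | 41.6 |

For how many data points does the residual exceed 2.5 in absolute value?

2

m=12: L̂ = 15 + 0.2·12 = 17.4; e = 16.4 − 17.4 = -1
m=24: L̂ = 15 + 0.2·24 = 19.8; e = 22.8 − 19.8 = 3
m=25: L̂ = 15 + 0.2·25 = 20; e = 19 − 20 = -1
m=45: L̂ = 15 + 0.2·45 = 24; e = 23 − 24 = -1
m=91: L̂ = 15 + 0.2·91 = 33.2; e = 31.2 − 33.2 = -2
m=110: L̂ = 15 + 0.2·110 = 37; e = 40 − 37 = 3
m=138: L̂ = 15 + 0.2·138 = 42.6; e = 41.6 − 42.6 = -1
|e| > 2.5: m=24 (|e|=3), m=110 (|e|=3) → 2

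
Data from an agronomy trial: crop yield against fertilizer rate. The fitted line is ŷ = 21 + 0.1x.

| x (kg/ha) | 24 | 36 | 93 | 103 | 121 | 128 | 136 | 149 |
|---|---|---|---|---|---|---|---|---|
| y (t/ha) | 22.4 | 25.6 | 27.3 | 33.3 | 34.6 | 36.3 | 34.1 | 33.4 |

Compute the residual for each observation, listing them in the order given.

-1, 1, -3, 2, 1.5, 2.5, -0.5, -2.5

x=24: ŷ = 21 + 0.1·24 = 23.4; r = 22.4 − 23.4 = -1
x=36: ŷ = 21 + 0.1·36 = 24.6; r = 25.6 − 24.6 = 1
x=93: ŷ = 21 + 0.1·93 = 30.3; r = 27.3 − 30.3 = -3
x=103: ŷ = 21 + 0.1·103 = 31.3; r = 33.3 − 31.3 = 2
x=121: ŷ = 21 + 0.1·121 = 33.1; r = 34.6 − 33.1 = 1.5
x=128: ŷ = 21 + 0.1·128 = 33.8; r = 36.3 − 33.8 = 2.5
x=136: ŷ = 21 + 0.1·136 = 34.6; r = 34.1 − 34.6 = -0.5
x=149: ŷ = 21 + 0.1·149 = 35.9; r = 33.4 − 35.9 = -2.5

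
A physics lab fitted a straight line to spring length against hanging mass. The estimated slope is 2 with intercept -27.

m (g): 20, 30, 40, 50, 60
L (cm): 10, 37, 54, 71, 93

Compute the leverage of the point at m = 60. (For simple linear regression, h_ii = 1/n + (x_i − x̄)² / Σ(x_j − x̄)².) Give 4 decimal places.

m̄ = (20 + 30 + 40 + 50 + 60)/5 = 40
Σ(m − m̄)² = 400 + 100 + 0 + 100 + 400 = 1000
h = 1/5 + (20)²/1000 = 0.2 + 0.4 = 0.6000

h = 0.6000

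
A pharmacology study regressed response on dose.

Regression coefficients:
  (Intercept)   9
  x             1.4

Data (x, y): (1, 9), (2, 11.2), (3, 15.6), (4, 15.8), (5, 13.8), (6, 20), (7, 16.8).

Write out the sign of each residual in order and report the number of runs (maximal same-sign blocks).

x=1: ŷ = 9 + 1.4·1 = 10.4; r = 9 − 10.4 = -1.4
x=2: ŷ = 9 + 1.4·2 = 11.8; r = 11.2 − 11.8 = -0.6
x=3: ŷ = 9 + 1.4·3 = 13.2; r = 15.6 − 13.2 = 2.4
x=4: ŷ = 9 + 1.4·4 = 14.6; r = 15.8 − 14.6 = 1.2
x=5: ŷ = 9 + 1.4·5 = 16; r = 13.8 − 16 = -2.2
x=6: ŷ = 9 + 1.4·6 = 17.4; r = 20 − 17.4 = 2.6
x=7: ŷ = 9 + 1.4·7 = 18.8; r = 16.8 − 18.8 = -2
Signs: − − + + − + −
Runs: −×2, +×2, −×1, +×1, −×1 → 5

5 runs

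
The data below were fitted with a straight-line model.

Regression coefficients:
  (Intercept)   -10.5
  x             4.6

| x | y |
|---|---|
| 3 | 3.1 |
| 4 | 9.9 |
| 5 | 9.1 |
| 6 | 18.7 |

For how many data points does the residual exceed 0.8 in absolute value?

3

x=3: ŷ = -10.5 + 4.6·3 = 3.3; e = 3.1 − 3.3 = -0.2
x=4: ŷ = -10.5 + 4.6·4 = 7.9; e = 9.9 − 7.9 = 2
x=5: ŷ = -10.5 + 4.6·5 = 12.5; e = 9.1 − 12.5 = -3.4
x=6: ŷ = -10.5 + 4.6·6 = 17.1; e = 18.7 − 17.1 = 1.6
|e| > 0.8: x=4 (|e|=2), x=5 (|e|=3.4), x=6 (|e|=1.6) → 3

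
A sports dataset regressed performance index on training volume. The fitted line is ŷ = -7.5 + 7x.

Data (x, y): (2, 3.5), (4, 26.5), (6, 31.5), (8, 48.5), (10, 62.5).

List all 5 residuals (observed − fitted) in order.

x=2: ŷ = -7.5 + 7·2 = 6.5; r = 3.5 − 6.5 = -3
x=4: ŷ = -7.5 + 7·4 = 20.5; r = 26.5 − 20.5 = 6
x=6: ŷ = -7.5 + 7·6 = 34.5; r = 31.5 − 34.5 = -3
x=8: ŷ = -7.5 + 7·8 = 48.5; r = 48.5 − 48.5 = 0
x=10: ŷ = -7.5 + 7·10 = 62.5; r = 62.5 − 62.5 = 0

-3, 6, -3, 0, 0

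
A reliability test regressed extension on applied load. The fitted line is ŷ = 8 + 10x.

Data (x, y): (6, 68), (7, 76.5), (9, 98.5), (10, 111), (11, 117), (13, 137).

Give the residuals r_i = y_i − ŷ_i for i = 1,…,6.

x=6: ŷ = 8 + 10·6 = 68; r = 68 − 68 = 0
x=7: ŷ = 8 + 10·7 = 78; r = 76.5 − 78 = -1.5
x=9: ŷ = 8 + 10·9 = 98; r = 98.5 − 98 = 0.5
x=10: ŷ = 8 + 10·10 = 108; r = 111 − 108 = 3
x=11: ŷ = 8 + 10·11 = 118; r = 117 − 118 = -1
x=13: ŷ = 8 + 10·13 = 138; r = 137 − 138 = -1

0, -1.5, 0.5, 3, -1, -1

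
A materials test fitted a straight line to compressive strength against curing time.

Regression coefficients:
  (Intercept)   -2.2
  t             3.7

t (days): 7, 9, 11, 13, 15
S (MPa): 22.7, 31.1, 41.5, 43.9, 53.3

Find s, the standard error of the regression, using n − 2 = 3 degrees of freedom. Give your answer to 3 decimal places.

s = 2.160

t=7: ŷ = -2.2 + 3.7·7 = 23.7; e = 22.7 − 23.7 = -1
t=9: ŷ = -2.2 + 3.7·9 = 31.1; e = 31.1 − 31.1 = 0
t=11: ŷ = -2.2 + 3.7·11 = 38.5; e = 41.5 − 38.5 = 3
t=13: ŷ = -2.2 + 3.7·13 = 45.9; e = 43.9 − 45.9 = -2
t=15: ŷ = -2.2 + 3.7·15 = 53.3; e = 53.3 − 53.3 = 0
SSE = 1 + 0 + 9 + 4 + 0 = 14
s = √(14/3) = √4.66667 ≈ 2.160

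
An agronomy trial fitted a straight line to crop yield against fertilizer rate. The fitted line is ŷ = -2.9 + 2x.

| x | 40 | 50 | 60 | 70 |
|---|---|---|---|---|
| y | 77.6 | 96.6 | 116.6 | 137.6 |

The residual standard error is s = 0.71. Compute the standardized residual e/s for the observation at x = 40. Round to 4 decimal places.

ŷ = -2.9 + 2·40 = 77.1
e = 77.6 − 77.1 = 0.5
e/s = 0.5 / 0.71 = 0.7042

0.7042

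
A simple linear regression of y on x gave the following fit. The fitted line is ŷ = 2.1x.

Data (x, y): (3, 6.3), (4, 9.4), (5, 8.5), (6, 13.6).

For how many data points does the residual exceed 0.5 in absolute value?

3

x=3: ŷ = 2.1·3 = 6.3; r = 6.3 − 6.3 = 0
x=4: ŷ = 2.1·4 = 8.4; r = 9.4 − 8.4 = 1
x=5: ŷ = 2.1·5 = 10.5; r = 8.5 − 10.5 = -2
x=6: ŷ = 2.1·6 = 12.6; r = 13.6 − 12.6 = 1
|r| > 0.5: x=4 (|r|=1), x=5 (|r|=2), x=6 (|r|=1) → 3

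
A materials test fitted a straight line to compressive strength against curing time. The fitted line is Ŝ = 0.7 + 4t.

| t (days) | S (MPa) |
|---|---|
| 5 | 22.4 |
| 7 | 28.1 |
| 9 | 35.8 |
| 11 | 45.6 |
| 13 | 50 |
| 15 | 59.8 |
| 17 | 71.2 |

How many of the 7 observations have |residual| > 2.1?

2

t=5: Ŝ = 0.7 + 4·5 = 20.7; e = 22.4 − 20.7 = 1.7
t=7: Ŝ = 0.7 + 4·7 = 28.7; e = 28.1 − 28.7 = -0.6
t=9: Ŝ = 0.7 + 4·9 = 36.7; e = 35.8 − 36.7 = -0.9
t=11: Ŝ = 0.7 + 4·11 = 44.7; e = 45.6 − 44.7 = 0.9
t=13: Ŝ = 0.7 + 4·13 = 52.7; e = 50 − 52.7 = -2.7
t=15: Ŝ = 0.7 + 4·15 = 60.7; e = 59.8 − 60.7 = -0.9
t=17: Ŝ = 0.7 + 4·17 = 68.7; e = 71.2 − 68.7 = 2.5
|e| > 2.1: t=13 (|e|=2.7), t=17 (|e|=2.5) → 2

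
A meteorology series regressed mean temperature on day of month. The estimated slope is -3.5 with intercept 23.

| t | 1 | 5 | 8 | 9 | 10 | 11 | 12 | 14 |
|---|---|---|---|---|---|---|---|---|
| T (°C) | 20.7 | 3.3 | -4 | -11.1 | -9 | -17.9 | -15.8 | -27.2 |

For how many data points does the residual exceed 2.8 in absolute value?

t=1: T̂ = 23 − 3.5·1 = 19.5; r = 20.7 − 19.5 = 1.2
t=5: T̂ = 23 − 3.5·5 = 5.5; r = 3.3 − 5.5 = -2.2
t=8: T̂ = 23 − 3.5·8 = -5; r = -4 − (-5) = 1
t=9: T̂ = 23 − 3.5·9 = -8.5; r = -11.1 − (-8.5) = -2.6
t=10: T̂ = 23 − 3.5·10 = -12; r = -9 − (-12) = 3
t=11: T̂ = 23 − 3.5·11 = -15.5; r = -17.9 − (-15.5) = -2.4
t=12: T̂ = 23 − 3.5·12 = -19; r = -15.8 − (-19) = 3.2
t=14: T̂ = 23 − 3.5·14 = -26; r = -27.2 − (-26) = -1.2
|r| > 2.8: t=10 (|r|=3), t=12 (|r|=3.2) → 2

2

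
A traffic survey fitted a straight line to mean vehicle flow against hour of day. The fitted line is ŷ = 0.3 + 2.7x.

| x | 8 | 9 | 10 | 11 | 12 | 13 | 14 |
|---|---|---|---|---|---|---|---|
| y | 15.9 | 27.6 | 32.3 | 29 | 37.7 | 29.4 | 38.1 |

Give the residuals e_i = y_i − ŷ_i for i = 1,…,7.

-6, 3, 5, -1, 5, -6, 0

x=8: ŷ = 0.3 + 2.7·8 = 21.9; e = 15.9 − 21.9 = -6
x=9: ŷ = 0.3 + 2.7·9 = 24.6; e = 27.6 − 24.6 = 3
x=10: ŷ = 0.3 + 2.7·10 = 27.3; e = 32.3 − 27.3 = 5
x=11: ŷ = 0.3 + 2.7·11 = 30; e = 29 − 30 = -1
x=12: ŷ = 0.3 + 2.7·12 = 32.7; e = 37.7 − 32.7 = 5
x=13: ŷ = 0.3 + 2.7·13 = 35.4; e = 29.4 − 35.4 = -6
x=14: ŷ = 0.3 + 2.7·14 = 38.1; e = 38.1 − 38.1 = 0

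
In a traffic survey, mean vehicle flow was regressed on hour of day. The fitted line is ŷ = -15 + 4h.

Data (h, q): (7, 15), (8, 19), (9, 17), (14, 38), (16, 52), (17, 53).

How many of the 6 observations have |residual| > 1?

h=7: ŷ = -15 + 4·7 = 13; e = 15 − 13 = 2
h=8: ŷ = -15 + 4·8 = 17; e = 19 − 17 = 2
h=9: ŷ = -15 + 4·9 = 21; e = 17 − 21 = -4
h=14: ŷ = -15 + 4·14 = 41; e = 38 − 41 = -3
h=16: ŷ = -15 + 4·16 = 49; e = 52 − 49 = 3
h=17: ŷ = -15 + 4·17 = 53; e = 53 − 53 = 0
|e| > 1: h=7 (|e|=2), h=8 (|e|=2), h=9 (|e|=4), h=14 (|e|=3), h=16 (|e|=3) → 5

5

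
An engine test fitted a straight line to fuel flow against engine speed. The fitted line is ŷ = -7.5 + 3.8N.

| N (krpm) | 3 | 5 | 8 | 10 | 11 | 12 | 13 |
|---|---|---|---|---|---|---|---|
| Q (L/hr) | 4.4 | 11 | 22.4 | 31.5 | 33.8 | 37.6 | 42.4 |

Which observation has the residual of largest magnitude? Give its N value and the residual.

N=3: ŷ = -7.5 + 3.8·3 = 3.9; e = 4.4 − 3.9 = 0.5
N=5: ŷ = -7.5 + 3.8·5 = 11.5; e = 11 − 11.5 = -0.5
N=8: ŷ = -7.5 + 3.8·8 = 22.9; e = 22.4 − 22.9 = -0.5
N=10: ŷ = -7.5 + 3.8·10 = 30.5; e = 31.5 − 30.5 = 1
N=11: ŷ = -7.5 + 3.8·11 = 34.3; e = 33.8 − 34.3 = -0.5
N=12: ŷ = -7.5 + 3.8·12 = 38.1; e = 37.6 − 38.1 = -0.5
N=13: ŷ = -7.5 + 3.8·13 = 41.9; e = 42.4 − 41.9 = 0.5
Largest |e| is 1 at N = 10, residual 1.

N = 10, e = 1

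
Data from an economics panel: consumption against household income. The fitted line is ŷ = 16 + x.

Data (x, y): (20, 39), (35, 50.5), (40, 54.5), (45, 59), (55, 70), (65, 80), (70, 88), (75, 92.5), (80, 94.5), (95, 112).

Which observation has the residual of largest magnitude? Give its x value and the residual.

x=20: ŷ = 16 + 20 = 36; r = 39 − 36 = 3
x=35: ŷ = 16 + 35 = 51; r = 50.5 − 51 = -0.5
x=40: ŷ = 16 + 40 = 56; r = 54.5 − 56 = -1.5
x=45: ŷ = 16 + 45 = 61; r = 59 − 61 = -2
x=55: ŷ = 16 + 55 = 71; r = 70 − 71 = -1
x=65: ŷ = 16 + 65 = 81; r = 80 − 81 = -1
x=70: ŷ = 16 + 70 = 86; r = 88 − 86 = 2
x=75: ŷ = 16 + 75 = 91; r = 92.5 − 91 = 1.5
x=80: ŷ = 16 + 80 = 96; r = 94.5 − 96 = -1.5
x=95: ŷ = 16 + 95 = 111; r = 112 − 111 = 1
Largest |r| is 3 at x = 20, residual 3.

x = 20, r = 3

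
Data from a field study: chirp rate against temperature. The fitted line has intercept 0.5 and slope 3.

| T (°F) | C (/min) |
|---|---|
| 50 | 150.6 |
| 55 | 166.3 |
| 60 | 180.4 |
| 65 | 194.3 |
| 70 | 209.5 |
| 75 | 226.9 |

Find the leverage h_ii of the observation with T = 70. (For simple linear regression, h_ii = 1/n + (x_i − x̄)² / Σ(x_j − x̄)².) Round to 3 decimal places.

T̄ = (50 + 55 + 60 + 65 + 70 + 75)/6 = 62.5
Σ(T − T̄)² = 156.25 + 56.25 + 6.25 + 6.25 + 56.25 + 156.25 = 437.5
h = 1/6 + (7.5)²/437.5 = 0.166667 + 0.128571 = 0.295

h = 0.295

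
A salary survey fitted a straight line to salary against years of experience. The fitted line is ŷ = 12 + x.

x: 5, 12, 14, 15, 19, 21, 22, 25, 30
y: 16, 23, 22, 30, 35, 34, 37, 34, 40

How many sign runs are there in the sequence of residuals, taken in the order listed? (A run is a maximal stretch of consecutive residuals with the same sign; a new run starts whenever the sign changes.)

x=5: ŷ = 12 + 5 = 17; r = 16 − 17 = -1
x=12: ŷ = 12 + 12 = 24; r = 23 − 24 = -1
x=14: ŷ = 12 + 14 = 26; r = 22 − 26 = -4
x=15: ŷ = 12 + 15 = 27; r = 30 − 27 = 3
x=19: ŷ = 12 + 19 = 31; r = 35 − 31 = 4
x=21: ŷ = 12 + 21 = 33; r = 34 − 33 = 1
x=22: ŷ = 12 + 22 = 34; r = 37 − 34 = 3
x=25: ŷ = 12 + 25 = 37; r = 34 − 37 = -3
x=30: ŷ = 12 + 30 = 42; r = 40 − 42 = -2
Signs: − − − + + + + − −
Runs: −×3, +×4, −×2 → 3

3 runs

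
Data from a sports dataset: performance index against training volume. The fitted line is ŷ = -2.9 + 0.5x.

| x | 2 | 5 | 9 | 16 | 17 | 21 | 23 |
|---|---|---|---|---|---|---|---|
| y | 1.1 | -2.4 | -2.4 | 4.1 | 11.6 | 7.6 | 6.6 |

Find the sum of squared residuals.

SSE = 70

x=2: ŷ = -2.9 + 0.5·2 = -1.9; r = 1.1 − (-1.9) = 3
x=5: ŷ = -2.9 + 0.5·5 = -0.4; r = -2.4 − (-0.4) = -2
x=9: ŷ = -2.9 + 0.5·9 = 1.6; r = -2.4 − 1.6 = -4
x=16: ŷ = -2.9 + 0.5·16 = 5.1; r = 4.1 − 5.1 = -1
x=17: ŷ = -2.9 + 0.5·17 = 5.6; r = 11.6 − 5.6 = 6
x=21: ŷ = -2.9 + 0.5·21 = 7.6; r = 7.6 − 7.6 = 0
x=23: ŷ = -2.9 + 0.5·23 = 8.6; r = 6.6 − 8.6 = -2
SSE = 9 + 4 + 16 + 1 + 36 + 0 + 4 = 70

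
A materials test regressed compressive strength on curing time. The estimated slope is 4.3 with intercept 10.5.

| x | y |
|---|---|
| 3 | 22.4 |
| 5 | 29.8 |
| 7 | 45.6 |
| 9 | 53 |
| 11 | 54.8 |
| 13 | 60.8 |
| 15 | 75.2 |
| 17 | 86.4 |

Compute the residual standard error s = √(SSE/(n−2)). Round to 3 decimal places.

s = 3.948

x=3: ŷ = 10.5 + 4.3·3 = 23.4; r = 22.4 − 23.4 = -1
x=5: ŷ = 10.5 + 4.3·5 = 32; r = 29.8 − 32 = -2.2
x=7: ŷ = 10.5 + 4.3·7 = 40.6; r = 45.6 − 40.6 = 5
x=9: ŷ = 10.5 + 4.3·9 = 49.2; r = 53 − 49.2 = 3.8
x=11: ŷ = 10.5 + 4.3·11 = 57.8; r = 54.8 − 57.8 = -3
x=13: ŷ = 10.5 + 4.3·13 = 66.4; r = 60.8 − 66.4 = -5.6
x=15: ŷ = 10.5 + 4.3·15 = 75; r = 75.2 − 75 = 0.2
x=17: ŷ = 10.5 + 4.3·17 = 83.6; r = 86.4 − 83.6 = 2.8
SSE = 1 + 4.84 + 25 + 14.44 + 9 + 31.36 + 0.04 + 7.84 = 93.52
s = √(93.52/6) = √15.5867 ≈ 3.948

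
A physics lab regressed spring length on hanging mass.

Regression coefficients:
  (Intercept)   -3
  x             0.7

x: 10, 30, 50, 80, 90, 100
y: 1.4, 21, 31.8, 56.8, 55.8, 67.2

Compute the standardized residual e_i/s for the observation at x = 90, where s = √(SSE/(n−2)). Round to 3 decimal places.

-1.213

x=10: ŷ = -3 + 0.7·10 = 4; e = 1.4 − 4 = -2.6
x=30: ŷ = -3 + 0.7·30 = 18; e = 21 − 18 = 3
x=50: ŷ = -3 + 0.7·50 = 32; e = 31.8 − 32 = -0.2
x=80: ŷ = -3 + 0.7·80 = 53; e = 56.8 − 53 = 3.8
x=90: ŷ = -3 + 0.7·90 = 60; e = 55.8 − 60 = -4.2
x=100: ŷ = -3 + 0.7·100 = 67; e = 67.2 − 67 = 0.2
SSE = 6.76 + 9 + 0.04 + 14.44 + 17.64 + 0.04 = 47.92
s = √(47.92/4) = 3.46121
e/s = -4.2 / 3.46121 = -1.213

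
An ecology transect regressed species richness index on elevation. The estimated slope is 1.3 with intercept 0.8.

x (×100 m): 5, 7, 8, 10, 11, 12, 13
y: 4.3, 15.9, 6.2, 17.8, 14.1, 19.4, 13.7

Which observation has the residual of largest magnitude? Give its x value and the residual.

x=5: ŷ = 0.8 + 1.3·5 = 7.3; r = 4.3 − 7.3 = -3
x=7: ŷ = 0.8 + 1.3·7 = 9.9; r = 15.9 − 9.9 = 6
x=8: ŷ = 0.8 + 1.3·8 = 11.2; r = 6.2 − 11.2 = -5
x=10: ŷ = 0.8 + 1.3·10 = 13.8; r = 17.8 − 13.8 = 4
x=11: ŷ = 0.8 + 1.3·11 = 15.1; r = 14.1 − 15.1 = -1
x=12: ŷ = 0.8 + 1.3·12 = 16.4; r = 19.4 − 16.4 = 3
x=13: ŷ = 0.8 + 1.3·13 = 17.7; r = 13.7 − 17.7 = -4
Largest |r| is 6 at x = 7, residual 6.

x = 7, r = 6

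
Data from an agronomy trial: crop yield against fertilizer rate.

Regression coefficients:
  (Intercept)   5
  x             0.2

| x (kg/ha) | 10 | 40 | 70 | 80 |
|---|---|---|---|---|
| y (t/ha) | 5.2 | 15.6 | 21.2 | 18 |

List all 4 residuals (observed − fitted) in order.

-1.8, 2.6, 2.2, -3

x=10: ŷ = 5 + 0.2·10 = 7; r = 5.2 − 7 = -1.8
x=40: ŷ = 5 + 0.2·40 = 13; r = 15.6 − 13 = 2.6
x=70: ŷ = 5 + 0.2·70 = 19; r = 21.2 − 19 = 2.2
x=80: ŷ = 5 + 0.2·80 = 21; r = 18 − 21 = -3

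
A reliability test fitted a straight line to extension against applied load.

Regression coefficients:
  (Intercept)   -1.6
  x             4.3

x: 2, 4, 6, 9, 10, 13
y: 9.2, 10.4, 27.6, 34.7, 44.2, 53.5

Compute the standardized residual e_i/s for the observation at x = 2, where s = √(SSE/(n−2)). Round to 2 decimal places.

0.58

x=2: ŷ = -1.6 + 4.3·2 = 7; e = 9.2 − 7 = 2.2
x=4: ŷ = -1.6 + 4.3·4 = 15.6; e = 10.4 − 15.6 = -5.2
x=6: ŷ = -1.6 + 4.3·6 = 24.2; e = 27.6 − 24.2 = 3.4
x=9: ŷ = -1.6 + 4.3·9 = 37.1; e = 34.7 − 37.1 = -2.4
x=10: ŷ = -1.6 + 4.3·10 = 41.4; e = 44.2 − 41.4 = 2.8
x=13: ŷ = -1.6 + 4.3·13 = 54.3; e = 53.5 − 54.3 = -0.8
SSE = 4.84 + 27.04 + 11.56 + 5.76 + 7.84 + 0.64 = 57.68
s = √(57.68/4) = 3.79737
e/s = 2.2 / 3.79737 = 0.58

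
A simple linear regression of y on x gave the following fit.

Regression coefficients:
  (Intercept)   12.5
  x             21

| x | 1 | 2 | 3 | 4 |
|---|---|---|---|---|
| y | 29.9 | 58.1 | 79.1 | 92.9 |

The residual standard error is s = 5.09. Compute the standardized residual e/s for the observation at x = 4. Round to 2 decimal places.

-0.71

ŷ = 12.5 + 21·4 = 96.5
e = 92.9 − 96.5 = -3.6
e/s = -3.6 / 5.09 = -0.71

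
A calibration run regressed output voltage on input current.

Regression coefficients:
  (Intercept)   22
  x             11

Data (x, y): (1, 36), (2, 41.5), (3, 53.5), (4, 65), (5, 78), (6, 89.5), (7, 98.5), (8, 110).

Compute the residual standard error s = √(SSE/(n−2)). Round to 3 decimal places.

s = 1.915

x=1: ŷ = 22 + 11·1 = 33; r = 36 − 33 = 3
x=2: ŷ = 22 + 11·2 = 44; r = 41.5 − 44 = -2.5
x=3: ŷ = 22 + 11·3 = 55; r = 53.5 − 55 = -1.5
x=4: ŷ = 22 + 11·4 = 66; r = 65 − 66 = -1
x=5: ŷ = 22 + 11·5 = 77; r = 78 − 77 = 1
x=6: ŷ = 22 + 11·6 = 88; r = 89.5 − 88 = 1.5
x=7: ŷ = 22 + 11·7 = 99; r = 98.5 − 99 = -0.5
x=8: ŷ = 22 + 11·8 = 110; r = 110 − 110 = 0
SSE = 9 + 6.25 + 2.25 + 1 + 1 + 2.25 + 0.25 + 0 = 22
s = √(22/6) = √3.66667 ≈ 1.915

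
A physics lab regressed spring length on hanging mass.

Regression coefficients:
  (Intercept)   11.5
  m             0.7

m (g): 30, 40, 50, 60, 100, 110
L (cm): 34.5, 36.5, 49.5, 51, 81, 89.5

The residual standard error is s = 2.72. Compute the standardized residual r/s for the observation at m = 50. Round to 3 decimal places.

1.103

ŷ = 11.5 + 0.7·50 = 46.5
r = 49.5 − 46.5 = 3
r/s = 3 / 2.72 = 1.103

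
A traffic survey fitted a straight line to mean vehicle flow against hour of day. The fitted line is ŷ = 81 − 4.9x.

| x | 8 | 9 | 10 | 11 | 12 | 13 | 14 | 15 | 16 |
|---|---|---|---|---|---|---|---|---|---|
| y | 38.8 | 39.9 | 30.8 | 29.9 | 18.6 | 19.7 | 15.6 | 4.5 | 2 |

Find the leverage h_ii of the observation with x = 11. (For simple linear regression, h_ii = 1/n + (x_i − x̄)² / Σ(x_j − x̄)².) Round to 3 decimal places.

x̄ = (8 + 9 + 10 + 11 + 12 + 13 + 14 + 15 + 16)/9 = 12
Σ(x − x̄)² = 16 + 9 + 4 + 1 + 0 + 1 + 4 + 9 + 16 = 60
h = 1/9 + (-1)²/60 = 0.111111 + 0.0166667 = 0.128

h = 0.128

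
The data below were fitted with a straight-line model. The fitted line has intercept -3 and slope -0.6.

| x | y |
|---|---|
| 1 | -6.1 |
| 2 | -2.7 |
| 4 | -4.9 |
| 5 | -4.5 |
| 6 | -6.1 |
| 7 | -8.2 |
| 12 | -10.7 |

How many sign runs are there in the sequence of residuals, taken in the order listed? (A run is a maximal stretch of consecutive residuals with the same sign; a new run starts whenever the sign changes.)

x=1: ŷ = -3 − 0.6·1 = -3.6; e = -6.1 − (-3.6) = -2.5
x=2: ŷ = -3 − 0.6·2 = -4.2; e = -2.7 − (-4.2) = 1.5
x=4: ŷ = -3 − 0.6·4 = -5.4; e = -4.9 − (-5.4) = 0.5
x=5: ŷ = -3 − 0.6·5 = -6; e = -4.5 − (-6) = 1.5
x=6: ŷ = -3 − 0.6·6 = -6.6; e = -6.1 − (-6.6) = 0.5
x=7: ŷ = -3 − 0.6·7 = -7.2; e = -8.2 − (-7.2) = -1
x=12: ŷ = -3 − 0.6·12 = -10.2; e = -10.7 − (-10.2) = -0.5
Signs: − + + + + − −
Runs: −×1, +×4, −×2 → 3

3 runs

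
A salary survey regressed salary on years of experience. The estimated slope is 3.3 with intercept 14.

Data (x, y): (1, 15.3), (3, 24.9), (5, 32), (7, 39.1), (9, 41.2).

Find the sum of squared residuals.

SSE = 17.5

x=1: ŷ = 14 + 3.3·1 = 17.3; e = 15.3 − 17.3 = -2
x=3: ŷ = 14 + 3.3·3 = 23.9; e = 24.9 − 23.9 = 1
x=5: ŷ = 14 + 3.3·5 = 30.5; e = 32 − 30.5 = 1.5
x=7: ŷ = 14 + 3.3·7 = 37.1; e = 39.1 − 37.1 = 2
x=9: ŷ = 14 + 3.3·9 = 43.7; e = 41.2 − 43.7 = -2.5
SSE = 4 + 1 + 2.25 + 4 + 6.25 = 17.5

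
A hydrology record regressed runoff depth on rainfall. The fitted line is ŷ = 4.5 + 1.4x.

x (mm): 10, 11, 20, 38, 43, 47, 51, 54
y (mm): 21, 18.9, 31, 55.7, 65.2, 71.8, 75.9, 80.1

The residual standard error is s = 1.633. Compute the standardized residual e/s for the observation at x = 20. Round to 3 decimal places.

ŷ = 4.5 + 1.4·20 = 32.5
e = 31 − 32.5 = -1.5
e/s = -1.5 / 1.633 = -0.919

-0.919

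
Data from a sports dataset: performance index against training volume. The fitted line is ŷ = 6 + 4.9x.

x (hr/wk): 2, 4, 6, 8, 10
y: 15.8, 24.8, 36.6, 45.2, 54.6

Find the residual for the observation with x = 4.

r = -0.8

ŷ = 6 + 4.9·4 = 25.6
r = 24.8 − 25.6 = -0.8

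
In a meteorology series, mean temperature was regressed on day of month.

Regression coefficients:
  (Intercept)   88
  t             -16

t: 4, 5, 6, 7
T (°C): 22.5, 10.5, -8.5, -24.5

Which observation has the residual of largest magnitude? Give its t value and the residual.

t=4: ŷ = 88 − 16·4 = 24; r = 22.5 − 24 = -1.5
t=5: ŷ = 88 − 16·5 = 8; r = 10.5 − 8 = 2.5
t=6: ŷ = 88 − 16·6 = -8; r = -8.5 − (-8) = -0.5
t=7: ŷ = 88 − 16·7 = -24; r = -24.5 − (-24) = -0.5
Largest |r| is 2.5 at t = 5, residual 2.5.

t = 5, r = 2.5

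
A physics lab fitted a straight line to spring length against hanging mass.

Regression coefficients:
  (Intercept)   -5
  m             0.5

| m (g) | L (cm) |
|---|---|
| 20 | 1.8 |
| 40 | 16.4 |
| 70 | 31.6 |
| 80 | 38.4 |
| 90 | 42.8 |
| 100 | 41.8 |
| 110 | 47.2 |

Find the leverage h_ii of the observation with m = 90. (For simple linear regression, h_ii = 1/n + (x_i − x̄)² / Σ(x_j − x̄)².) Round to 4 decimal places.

h = 0.1892

m̄ = (20 + 40 + 70 + 80 + 90 + 100 + 110)/7 = 72.8571
Σ(m − m̄)² = 2793.88 + 1079.59 + 8.16327 + 51.0204 + 293.878 + 736.735 + 1379.59 = 6342.86
h = 1/7 + (17.1429)²/6342.86 = 0.142857 + 0.046332 = 0.1892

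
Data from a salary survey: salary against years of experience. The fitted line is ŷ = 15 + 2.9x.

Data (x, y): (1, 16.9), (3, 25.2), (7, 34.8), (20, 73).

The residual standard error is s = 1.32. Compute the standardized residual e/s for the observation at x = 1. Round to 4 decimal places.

ŷ = 15 + 2.9·1 = 17.9
e = 16.9 − 17.9 = -1
e/s = -1 / 1.32 = -0.7576

-0.7576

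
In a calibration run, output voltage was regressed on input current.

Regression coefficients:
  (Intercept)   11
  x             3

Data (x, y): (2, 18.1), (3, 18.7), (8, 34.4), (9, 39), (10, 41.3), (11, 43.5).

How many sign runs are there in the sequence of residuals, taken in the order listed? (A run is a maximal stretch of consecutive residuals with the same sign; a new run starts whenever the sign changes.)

4 runs

x=2: ŷ = 11 + 3·2 = 17; e = 18.1 − 17 = 1.1
x=3: ŷ = 11 + 3·3 = 20; e = 18.7 − 20 = -1.3
x=8: ŷ = 11 + 3·8 = 35; e = 34.4 − 35 = -0.6
x=9: ŷ = 11 + 3·9 = 38; e = 39 − 38 = 1
x=10: ŷ = 11 + 3·10 = 41; e = 41.3 − 41 = 0.3
x=11: ŷ = 11 + 3·11 = 44; e = 43.5 − 44 = -0.5
Signs: + − − + + −
Runs: +×1, −×2, +×2, −×1 → 4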